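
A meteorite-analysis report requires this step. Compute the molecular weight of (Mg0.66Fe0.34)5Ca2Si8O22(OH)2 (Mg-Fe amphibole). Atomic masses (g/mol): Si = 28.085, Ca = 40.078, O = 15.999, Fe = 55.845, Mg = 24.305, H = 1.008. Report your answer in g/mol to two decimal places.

865.97 g/mol

Mg: 3.30 × 24.305 = 80.2065
Fe: 1.70 × 55.845 = 94.9365
Ca: 2 × 40.078 = 80.1560
Si: 8 × 28.085 = 224.6800
O: 24 × 15.999 = 383.9760
H: 2 × 1.008 = 2.0160
Summing the contributions gives the formula mass.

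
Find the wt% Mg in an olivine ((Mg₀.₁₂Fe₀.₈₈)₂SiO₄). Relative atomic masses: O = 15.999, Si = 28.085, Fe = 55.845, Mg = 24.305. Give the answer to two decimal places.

M((Mg₀.₁₂Fe₀.₈₈)₂SiO₄) = 196.201 g/mol.
Mg contributes 0.24 × 24.305 = 5.833 g per mole.
5.833/196.201 = 0.0297 → 2.97%.

2.97 mass %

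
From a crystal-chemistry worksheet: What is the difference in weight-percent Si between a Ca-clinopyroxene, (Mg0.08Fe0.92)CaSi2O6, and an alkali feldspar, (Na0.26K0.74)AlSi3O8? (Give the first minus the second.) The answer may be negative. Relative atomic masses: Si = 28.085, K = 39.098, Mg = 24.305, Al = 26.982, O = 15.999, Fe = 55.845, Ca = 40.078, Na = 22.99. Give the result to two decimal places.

Si in (Mg0.08Fe0.92)CaSi2O6: molar mass 245.564 g/mol; 2×28.085 = 56.170 g → 22.87 wt%.
Si in (Na0.26K0.74)AlSi3O8: molar mass 274.139 g/mol; 3×28.085 = 84.255 g → 30.73 wt%.
Difference = 22.87 − 30.73 = -7.86 percentage points.

-7.86 percentage points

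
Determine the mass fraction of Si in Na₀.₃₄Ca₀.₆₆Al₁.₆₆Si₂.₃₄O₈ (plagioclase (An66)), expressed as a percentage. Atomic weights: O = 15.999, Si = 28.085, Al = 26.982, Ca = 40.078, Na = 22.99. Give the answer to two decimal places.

24.09 mass %

Formula mass = 0.34×22.99 + 0.66×40.078 + 1.66×26.982 + 2.34×28.085 + 8×15.999 = 272.769 g/mol, of which 65.719 g is Si.
So Si makes up 65.719/272.769 = 0.2409 of the mass, i.e. 24.09%.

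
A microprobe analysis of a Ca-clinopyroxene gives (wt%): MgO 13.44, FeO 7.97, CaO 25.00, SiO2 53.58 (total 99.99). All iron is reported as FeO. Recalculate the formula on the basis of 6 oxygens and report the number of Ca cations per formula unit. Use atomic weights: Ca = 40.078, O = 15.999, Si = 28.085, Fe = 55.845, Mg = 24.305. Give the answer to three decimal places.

1.000 Ca apfu

MgO: 13.44/40.304 = 0.33347 mol → 0.33347 mol Mg, 0.33347 mol O.
FeO: 7.97/71.844 = 0.11093 mol → 0.11093 mol Fe, 0.11093 mol O.
CaO: 25.00/56.077 = 0.44582 mol → 0.44582 mol Ca, 0.44582 mol O.
SiO2: 53.58/60.083 = 0.89177 mol → 0.89177 mol Si, 1.78354 mol O.
Total oxygen = 2.67376 mol. Normalization factor = 6/2.67376 = 2.24403.
Ca per 6 O = 0.44582 × 2.24403 = 1.000.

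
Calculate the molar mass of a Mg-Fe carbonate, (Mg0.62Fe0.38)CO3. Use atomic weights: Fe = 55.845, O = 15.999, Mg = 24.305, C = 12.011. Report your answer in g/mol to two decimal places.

96.30 g/mol

The formula mass is the sum 0.62×24.305 + 0.38×55.845 + 1×12.011 + 3×15.999.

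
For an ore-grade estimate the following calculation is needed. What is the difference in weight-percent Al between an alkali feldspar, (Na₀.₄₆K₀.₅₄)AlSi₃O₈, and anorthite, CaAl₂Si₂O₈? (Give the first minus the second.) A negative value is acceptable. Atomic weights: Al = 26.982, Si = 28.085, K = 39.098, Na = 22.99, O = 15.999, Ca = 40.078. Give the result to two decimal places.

-9.44 percentage points

Al in (Na₀.₄₆K₀.₅₄)AlSi₃O₈: molar mass 270.917 g/mol; 1×26.982 = 26.982 g → 9.96 wt%.
Al in CaAl₂Si₂O₈: molar mass 278.204 g/mol; 2×26.982 = 53.964 g → 19.40 wt%.
Difference = 9.96 − 19.40 = -9.44 percentage points.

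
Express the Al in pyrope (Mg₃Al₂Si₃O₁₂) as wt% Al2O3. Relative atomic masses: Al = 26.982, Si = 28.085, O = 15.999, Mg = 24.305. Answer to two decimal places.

25.29 wt%

Molar mass of Mg₃Al₂Si₃O₁₂ = 3*24.305 + 2*26.982 + 3*28.085 + 12*15.999 = 403.122 g/mol.
Each formula unit contains 2 Al, equivalent to 2/2 = 1.0000 mol Al2O3.
M(Al2O3) = 2×26.982 + 3×15.999 = 101.961 g/mol.
Mass of Al2O3 per formula unit = 1.0000 × 101.961 = 101.961 g.
Al2O3 wt% = 101.961 / 403.122 × 100 = 25.29%.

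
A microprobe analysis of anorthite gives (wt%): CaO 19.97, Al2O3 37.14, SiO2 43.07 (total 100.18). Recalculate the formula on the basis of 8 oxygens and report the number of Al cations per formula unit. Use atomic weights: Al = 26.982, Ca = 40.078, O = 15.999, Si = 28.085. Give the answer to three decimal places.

CaO (M=56.077): mol = 0.35612; Ca = 0.35612, O = 0.35612.
Al2O3 (M=101.961): mol = 0.36426; Al = 0.72852, O = 1.09278.
SiO2 (M=60.083): mol = 0.71684; Si = 0.71684, O = 1.43368.
ΣO = 2.88258; factor = 8/ΣO = 2.77529.
Al apfu = 0.72852 × 2.77529 = 2.022.

2.022 Al apfu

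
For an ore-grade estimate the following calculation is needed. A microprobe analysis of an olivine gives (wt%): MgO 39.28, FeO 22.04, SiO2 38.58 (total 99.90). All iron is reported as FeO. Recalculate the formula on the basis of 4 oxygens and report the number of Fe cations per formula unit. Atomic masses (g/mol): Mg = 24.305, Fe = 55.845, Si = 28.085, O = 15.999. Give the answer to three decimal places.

MgO: 39.28/40.304 = 0.97459 mol → 0.97459 mol Mg, 0.97459 mol O.
FeO: 22.04/71.844 = 0.30678 mol → 0.30678 mol Fe, 0.30678 mol O.
SiO2: 38.58/60.083 = 0.64211 mol → 0.64211 mol Si, 1.28422 mol O.
Total oxygen = 2.56559 mol. Normalization factor = 4/2.56559 = 1.55910.
Fe per 4 O = 0.30678 × 1.55910 = 0.478.

0.478 Fe apfu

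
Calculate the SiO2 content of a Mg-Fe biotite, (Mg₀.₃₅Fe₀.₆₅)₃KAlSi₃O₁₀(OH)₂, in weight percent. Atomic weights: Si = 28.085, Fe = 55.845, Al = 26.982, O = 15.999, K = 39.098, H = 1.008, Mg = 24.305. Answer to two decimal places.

37.65 wt%

Molar mass of (Mg₀.₃₅Fe₀.₆₅)₃KAlSi₃O₁₀(OH)₂ = 1.05×24.305 + 1.95×55.845 + 1×39.098 + 1×26.982 + 3×28.085 + 12×15.999 + 2×1.008 = 478.757 g/mol.
Each formula unit contains 3 Si, equivalent to 3/1 = 3.0000 mol SiO2.
M(SiO2) = 1×28.085 + 2×15.999 = 60.083 g/mol.
Mass of SiO2 per formula unit = 3.0000 × 60.083 = 180.249 g.
SiO2 wt% = 180.249 / 478.757 × 100 = 37.65%.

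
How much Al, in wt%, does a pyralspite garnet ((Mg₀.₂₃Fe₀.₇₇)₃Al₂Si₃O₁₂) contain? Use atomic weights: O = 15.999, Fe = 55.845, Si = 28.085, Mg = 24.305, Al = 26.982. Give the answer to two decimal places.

11.34 wt%

M((Mg₀.₂₃Fe₀.₇₇)₃Al₂Si₃O₁₂) = 475.979 g/mol.
Al contributes 2 × 26.982 = 53.964 g per mole.
53.964/475.979 = 0.1134 → 11.34%.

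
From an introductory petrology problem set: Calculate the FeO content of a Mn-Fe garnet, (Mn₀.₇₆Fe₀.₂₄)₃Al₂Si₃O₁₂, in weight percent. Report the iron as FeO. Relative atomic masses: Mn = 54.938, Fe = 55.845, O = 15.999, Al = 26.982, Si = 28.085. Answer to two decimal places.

10.44 wt%

Molar mass of (Mn₀.₇₆Fe₀.₂₄)₃Al₂Si₃O₁₂ = 2.28·54.938 + 0.72·55.845 + 2·26.982 + 3·28.085 + 12·15.999 = 495.674 g/mol.
Each formula unit contains 0.72 Fe, equivalent to 0.72/1 = 0.7200 mol FeO.
M(FeO) = 1×55.845 + 1×15.999 = 71.844 g/mol.
Mass of FeO per formula unit = 0.7200 × 71.844 = 51.728 g.
FeO wt% = 51.728 / 495.674 × 100 = 10.44%.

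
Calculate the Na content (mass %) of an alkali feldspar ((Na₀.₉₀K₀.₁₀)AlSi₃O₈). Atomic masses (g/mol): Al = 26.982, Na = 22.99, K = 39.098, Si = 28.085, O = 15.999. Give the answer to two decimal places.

7.84 mass %

M((Na₀.₉₀K₀.₁₀)AlSi₃O₈) = 263.830 g/mol.
Na contributes 0.90 × 22.99 = 20.691 g per mole.
20.691/263.830 = 0.0784 → 7.84%.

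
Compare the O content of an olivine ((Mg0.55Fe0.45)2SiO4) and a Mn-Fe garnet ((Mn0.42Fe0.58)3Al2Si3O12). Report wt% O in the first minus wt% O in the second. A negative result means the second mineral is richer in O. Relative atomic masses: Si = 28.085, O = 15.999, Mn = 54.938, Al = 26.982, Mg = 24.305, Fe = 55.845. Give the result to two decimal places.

O in (Mg0.55Fe0.45)2SiO4: molar mass 169.077 g/mol; 4×15.999 = 63.996 g → 37.85 wt%.
O in (Mn0.42Fe0.58)3Al2Si3O12: molar mass 496.599 g/mol; 12×15.999 = 191.988 g → 38.66 wt%.
Difference = 37.85 − 38.66 = -0.81 percentage points.

-0.81 percentage points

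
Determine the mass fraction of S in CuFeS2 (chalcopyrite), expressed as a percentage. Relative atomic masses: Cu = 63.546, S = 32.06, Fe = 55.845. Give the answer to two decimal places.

34.94 mass %

Molar mass of CuFeS2: 1·63.546 + 1·55.845 + 2·32.06 = 183.511 g/mol.
Mass of S per formula unit: 2 × 32.06 = 64.120 g.
Weight fraction S = 64.120 / 183.511 = 0.3494.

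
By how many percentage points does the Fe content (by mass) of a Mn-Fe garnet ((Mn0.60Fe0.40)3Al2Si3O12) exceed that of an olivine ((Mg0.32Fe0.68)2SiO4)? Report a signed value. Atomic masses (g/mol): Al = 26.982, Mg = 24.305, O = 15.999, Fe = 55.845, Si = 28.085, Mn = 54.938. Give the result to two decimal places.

First mineral: 67.014 g Fe in 496.109 g formula = 13.51 wt% Fe.
Second mineral: 75.949 g Fe in 183.585 g formula = 41.37 wt% Fe.
13.51% − 41.37% gives a difference of -27.86 percentage points.

-27.86 percentage points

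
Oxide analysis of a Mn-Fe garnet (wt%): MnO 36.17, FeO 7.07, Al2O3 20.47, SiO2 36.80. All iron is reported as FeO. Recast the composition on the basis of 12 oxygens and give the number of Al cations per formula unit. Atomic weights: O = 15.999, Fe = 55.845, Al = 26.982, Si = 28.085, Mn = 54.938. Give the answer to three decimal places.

MnO: 36.17/70.937 = 0.50989 mol → 0.50989 mol Mn, 0.50989 mol O.
FeO: 7.07/71.844 = 0.09841 mol → 0.09841 mol Fe, 0.09841 mol O.
Al2O3: 20.47/101.961 = 0.20076 mol → 0.40152 mol Al, 0.60228 mol O.
SiO2: 36.80/60.083 = 0.61249 mol → 0.61249 mol Si, 1.22498 mol O.
Total oxygen = 2.43556 mol. Normalization factor = 12/2.43556 = 4.92700.
Al per 12 O = 0.40152 × 4.92700 = 1.978.

1.978 Al apfu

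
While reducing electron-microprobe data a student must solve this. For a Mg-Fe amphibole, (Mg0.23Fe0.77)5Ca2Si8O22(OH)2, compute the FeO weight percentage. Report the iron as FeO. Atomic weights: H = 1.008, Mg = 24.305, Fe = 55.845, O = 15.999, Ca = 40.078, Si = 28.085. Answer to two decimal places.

29.62 wt%

Formula mass = 933.782 g/mol.
3.85 Fe → 3.8500 mol FeO per formula unit; M(FeO) = 71.844, so FeO mass = 276.599 g.
276.599/933.782 × 100 = 29.62 wt%.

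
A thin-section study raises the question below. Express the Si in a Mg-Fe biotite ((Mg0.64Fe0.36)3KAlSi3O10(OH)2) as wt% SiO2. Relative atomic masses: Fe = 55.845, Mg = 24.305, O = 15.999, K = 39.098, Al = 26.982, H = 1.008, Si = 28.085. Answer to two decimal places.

39.94 wt%

Formula mass = 451.317 g/mol.
3 Si → 3.0000 mol SiO2 per formula unit; M(SiO2) = 60.083, so SiO2 mass = 180.249 g.
180.249/451.317 × 100 = 39.94 wt%.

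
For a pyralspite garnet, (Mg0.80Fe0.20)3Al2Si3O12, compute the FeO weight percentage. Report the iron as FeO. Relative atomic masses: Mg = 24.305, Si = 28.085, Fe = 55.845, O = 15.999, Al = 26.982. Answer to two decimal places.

Formula mass = 422.046 g/mol.
0.60 Fe → 0.6000 mol FeO per formula unit; M(FeO) = 71.844, so FeO mass = 43.106 g.
43.106/422.046 × 100 = 10.21 wt%.

10.21 wt%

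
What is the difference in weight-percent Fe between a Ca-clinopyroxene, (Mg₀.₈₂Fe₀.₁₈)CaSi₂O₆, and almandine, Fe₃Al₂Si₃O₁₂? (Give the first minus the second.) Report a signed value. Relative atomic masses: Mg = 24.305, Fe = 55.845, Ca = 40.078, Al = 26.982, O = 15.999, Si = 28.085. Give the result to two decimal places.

-29.14 percentage points

First mineral: 10.052 g Fe in 222.224 g formula = 4.52 wt% Fe.
Second mineral: 167.535 g Fe in 497.742 g formula = 33.66 wt% Fe.
4.52% − 33.66% gives a difference of -29.14 percentage points.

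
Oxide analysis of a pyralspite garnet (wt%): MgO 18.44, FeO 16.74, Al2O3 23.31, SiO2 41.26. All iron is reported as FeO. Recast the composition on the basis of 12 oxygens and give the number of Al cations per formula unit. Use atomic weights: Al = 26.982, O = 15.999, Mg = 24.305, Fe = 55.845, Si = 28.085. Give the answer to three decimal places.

1.995 Al apfu

MgO (M=40.304): mol = 0.45752; Mg = 0.45752, O = 0.45752.
FeO (M=71.844): mol = 0.23300; Fe = 0.23300, O = 0.23300.
Al2O3 (M=101.961): mol = 0.22862; Al = 0.45724, O = 0.68586.
SiO2 (M=60.083): mol = 0.68672; Si = 0.68672, O = 1.37344.
ΣO = 2.74982; factor = 12/ΣO = 4.36392.
Al apfu = 0.45724 × 4.36392 = 1.995.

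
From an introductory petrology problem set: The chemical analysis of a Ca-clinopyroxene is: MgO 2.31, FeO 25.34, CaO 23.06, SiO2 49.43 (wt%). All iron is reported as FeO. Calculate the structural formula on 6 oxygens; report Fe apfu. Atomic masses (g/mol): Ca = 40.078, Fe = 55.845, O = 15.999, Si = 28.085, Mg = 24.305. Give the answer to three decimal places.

MgO (M=40.304): mol = 0.05731; Mg = 0.05731, O = 0.05731.
FeO (M=71.844): mol = 0.35271; Fe = 0.35271, O = 0.35271.
CaO (M=56.077): mol = 0.41122; Ca = 0.41122, O = 0.41122.
SiO2 (M=60.083): mol = 0.82270; Si = 0.82270, O = 1.64540.
ΣO = 2.46664; factor = 6/ΣO = 2.43246.
Fe apfu = 0.35271 × 2.43246 = 0.858.

0.858 Fe apfu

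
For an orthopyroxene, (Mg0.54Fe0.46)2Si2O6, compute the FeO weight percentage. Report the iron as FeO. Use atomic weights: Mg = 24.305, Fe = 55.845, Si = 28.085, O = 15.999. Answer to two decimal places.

28.76 wt%

M((Mg0.54Fe0.46)2Si2O6) = 229.791 g/mol; M(FeO) = 71.844 g/mol.
Moles FeO per formula unit = 0.92 Fe ÷ 1 = 0.9200.
FeO fraction = (0.9200 × 71.844) / 229.791 = 66.096/229.791 = 0.2876.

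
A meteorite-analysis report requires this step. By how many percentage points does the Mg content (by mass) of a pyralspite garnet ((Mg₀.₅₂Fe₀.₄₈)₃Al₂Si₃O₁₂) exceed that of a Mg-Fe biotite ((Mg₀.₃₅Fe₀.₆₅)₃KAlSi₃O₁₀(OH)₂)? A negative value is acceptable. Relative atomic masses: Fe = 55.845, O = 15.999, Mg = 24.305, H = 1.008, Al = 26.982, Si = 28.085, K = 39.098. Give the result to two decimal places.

M((Mg₀.₅₂Fe₀.₄₈)₃Al₂Si₃O₁₂) = 448.540 g/mol, so wt% Mg = 37.916/448.540 × 100 = 8.45%.
M((Mg₀.₃₅Fe₀.₆₅)₃KAlSi₃O₁₀(OH)₂) = 478.757 g/mol, so wt% Mg = 25.520/478.757 × 100 = 5.33%.
8.45 − 5.33 = 3.12 pp.

3.12 percentage points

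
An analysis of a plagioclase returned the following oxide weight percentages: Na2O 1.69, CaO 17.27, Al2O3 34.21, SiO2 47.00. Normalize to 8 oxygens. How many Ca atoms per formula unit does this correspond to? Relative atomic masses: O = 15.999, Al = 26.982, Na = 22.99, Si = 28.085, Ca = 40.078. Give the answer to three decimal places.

0.848 Ca apfu

1.69 wt% Na2O ÷ 61.979 g/mol = 0.02727 mol, giving 0.05454 Na and 0.02727 O.
17.27 wt% CaO ÷ 56.077 g/mol = 0.30797 mol, giving 0.30797 Ca and 0.30797 O.
34.21 wt% Al2O3 ÷ 101.961 g/mol = 0.33552 mol, giving 0.67104 Al and 1.00656 O.
47.00 wt% SiO2 ÷ 60.083 g/mol = 0.78225 mol, giving 0.78225 Si and 1.56450 O.
Oxygen sums to 2.90630; scaling by 8/2.90630 = 2.75264 puts the formula on 8 O.
Ca: 0.30797 × 2.75264 = 0.848 atoms per formula unit.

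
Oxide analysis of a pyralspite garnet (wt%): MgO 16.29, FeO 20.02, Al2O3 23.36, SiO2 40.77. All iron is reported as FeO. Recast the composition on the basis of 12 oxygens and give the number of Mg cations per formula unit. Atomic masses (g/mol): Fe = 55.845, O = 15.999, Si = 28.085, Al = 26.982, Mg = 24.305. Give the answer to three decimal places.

MgO (M=40.304): mol = 0.40418; Mg = 0.40418, O = 0.40418.
FeO (M=71.844): mol = 0.27866; Fe = 0.27866, O = 0.27866.
Al2O3 (M=101.961): mol = 0.22911; Al = 0.45822, O = 0.68733.
SiO2 (M=60.083): mol = 0.67856; Si = 0.67856, O = 1.35712.
ΣO = 2.72729; factor = 12/ΣO = 4.39997.
Mg apfu = 0.40418 × 4.39997 = 1.778.

1.778 Mg apfu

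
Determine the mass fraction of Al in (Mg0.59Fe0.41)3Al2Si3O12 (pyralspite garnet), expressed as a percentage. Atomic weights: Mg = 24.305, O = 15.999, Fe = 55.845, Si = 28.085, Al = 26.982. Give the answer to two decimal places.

Formula mass = 1.77·24.305 + 1.23·55.845 + 2·26.982 + 3·28.085 + 12·15.999 = 441.916 g/mol, of which 53.964 g is Al.
So Al makes up 53.964/441.916 = 0.1221 of the mass, i.e. 12.21%.

12.21 mass %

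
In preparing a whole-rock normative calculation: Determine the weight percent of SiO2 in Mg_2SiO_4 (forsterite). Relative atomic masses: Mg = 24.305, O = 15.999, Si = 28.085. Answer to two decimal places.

M(Mg_2SiO_4) = 140.691 g/mol; M(SiO2) = 60.083 g/mol.
Moles SiO2 per formula unit = 1 Si ÷ 1 = 1.0000.
SiO2 fraction = (1.0000 × 60.083) / 140.691 = 60.083/140.691 = 0.4271.

42.71 wt%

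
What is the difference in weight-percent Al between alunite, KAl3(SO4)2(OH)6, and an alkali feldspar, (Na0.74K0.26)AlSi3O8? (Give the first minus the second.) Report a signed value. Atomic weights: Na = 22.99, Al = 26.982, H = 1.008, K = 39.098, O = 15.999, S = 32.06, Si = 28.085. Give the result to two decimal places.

First mineral: 80.946 g Al in 414.198 g formula = 19.54 wt% Al.
Second mineral: 26.982 g Al in 266.407 g formula = 10.13 wt% Al.
19.54% − 10.13% gives a difference of 9.41 percentage points.

9.41 percentage points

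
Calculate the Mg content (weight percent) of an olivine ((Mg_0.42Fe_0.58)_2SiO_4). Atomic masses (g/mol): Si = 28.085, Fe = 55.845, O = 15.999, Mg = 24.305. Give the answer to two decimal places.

11.52 weight percent

Molar mass of (Mg_0.42Fe_0.58)_2SiO_4: 0.84*24.305 + 1.16*55.845 + 1*28.085 + 4*15.999 = 177.277 g/mol.
Mass of Mg per formula unit: 0.84 × 24.305 = 20.416 g.
Weight fraction Mg = 20.416 / 177.277 = 0.1152.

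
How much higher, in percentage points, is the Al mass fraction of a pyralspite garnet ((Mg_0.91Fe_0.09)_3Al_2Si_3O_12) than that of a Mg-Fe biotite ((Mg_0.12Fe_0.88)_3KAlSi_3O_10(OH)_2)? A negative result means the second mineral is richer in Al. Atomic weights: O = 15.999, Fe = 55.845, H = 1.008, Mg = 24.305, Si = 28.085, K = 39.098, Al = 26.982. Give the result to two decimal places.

7.72 percentage points

M((Mg_0.91Fe_0.09)_3Al_2Si_3O_12) = 411.638 g/mol, so wt% Al = 53.964/411.638 × 100 = 13.11%.
M((Mg_0.12Fe_0.88)_3KAlSi_3O_10(OH)_2) = 500.520 g/mol, so wt% Al = 26.982/500.520 × 100 = 5.39%.
13.11 − 5.39 = 7.72 pp.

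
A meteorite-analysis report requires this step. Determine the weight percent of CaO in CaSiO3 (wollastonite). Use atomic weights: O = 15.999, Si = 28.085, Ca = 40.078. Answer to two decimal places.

48.28 wt%

Formula mass = 116.160 g/mol.
1 Ca → 1.0000 mol CaO per formula unit; M(CaO) = 56.077, so CaO mass = 56.077 g.
56.077/116.160 × 100 = 48.28 wt%.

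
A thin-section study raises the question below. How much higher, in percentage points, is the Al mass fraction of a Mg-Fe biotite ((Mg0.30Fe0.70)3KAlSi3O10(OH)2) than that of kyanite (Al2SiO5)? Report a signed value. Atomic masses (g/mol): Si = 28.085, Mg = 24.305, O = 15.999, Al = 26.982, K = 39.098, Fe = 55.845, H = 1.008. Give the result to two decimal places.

Al in (Mg0.30Fe0.70)3KAlSi3O10(OH)2: molar mass 483.488 g/mol; 1×26.982 = 26.982 g → 5.58 wt%.
Al in Al2SiO5: molar mass 162.044 g/mol; 2×26.982 = 53.964 g → 33.30 wt%.
Difference = 5.58 − 33.30 = -27.72 percentage points.

-27.72 percentage points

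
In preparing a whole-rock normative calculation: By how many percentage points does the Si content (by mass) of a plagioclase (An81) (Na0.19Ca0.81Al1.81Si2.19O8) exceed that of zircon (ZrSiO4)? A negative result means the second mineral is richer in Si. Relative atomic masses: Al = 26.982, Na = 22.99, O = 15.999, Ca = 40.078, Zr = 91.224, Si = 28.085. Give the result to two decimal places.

7.03 percentage points

M(Na0.19Ca0.81Al1.81Si2.19O8) = 275.167 g/mol, so wt% Si = 61.506/275.167 × 100 = 22.35%.
M(ZrSiO4) = 183.305 g/mol, so wt% Si = 28.085/183.305 × 100 = 15.32%.
22.35 − 15.32 = 7.03 pp.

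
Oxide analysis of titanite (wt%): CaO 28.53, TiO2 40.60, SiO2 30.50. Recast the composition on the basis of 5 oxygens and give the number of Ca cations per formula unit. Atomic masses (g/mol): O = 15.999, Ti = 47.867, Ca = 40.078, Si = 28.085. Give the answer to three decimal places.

1.001 Ca apfu

28.53 wt% CaO ÷ 56.077 g/mol = 0.50876 mol, giving 0.50876 Ca and 0.50876 O.
40.60 wt% TiO2 ÷ 79.865 g/mol = 0.50836 mol, giving 0.50836 Ti and 1.01672 O.
30.50 wt% SiO2 ÷ 60.083 g/mol = 0.50763 mol, giving 0.50763 Si and 1.01526 O.
Oxygen sums to 2.54074; scaling by 5/2.54074 = 1.96793 puts the formula on 5 O.
Ca: 0.50876 × 1.96793 = 1.001 atoms per formula unit.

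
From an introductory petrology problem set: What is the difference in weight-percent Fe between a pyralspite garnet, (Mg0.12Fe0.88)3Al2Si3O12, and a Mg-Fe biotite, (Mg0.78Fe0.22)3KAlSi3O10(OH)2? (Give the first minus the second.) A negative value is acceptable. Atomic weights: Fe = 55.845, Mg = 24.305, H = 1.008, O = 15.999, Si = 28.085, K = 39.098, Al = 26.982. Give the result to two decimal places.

21.90 percentage points

First mineral: 147.431 g Fe in 486.388 g formula = 30.31 wt% Fe.
Second mineral: 36.858 g Fe in 438.070 g formula = 8.41 wt% Fe.
30.31% − 8.41% gives a difference of 21.90 percentage points.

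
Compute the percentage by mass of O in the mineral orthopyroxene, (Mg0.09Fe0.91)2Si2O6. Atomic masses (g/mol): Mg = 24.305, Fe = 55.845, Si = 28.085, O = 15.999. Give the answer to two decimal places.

37.18 wt%

Molar mass of (Mg0.09Fe0.91)2Si2O6: 0.18*24.305 + 1.82*55.845 + 2*28.085 + 6*15.999 = 258.177 g/mol.
Mass of O per formula unit: 6 × 15.999 = 95.994 g.
Weight fraction O = 95.994 / 258.177 = 0.3718.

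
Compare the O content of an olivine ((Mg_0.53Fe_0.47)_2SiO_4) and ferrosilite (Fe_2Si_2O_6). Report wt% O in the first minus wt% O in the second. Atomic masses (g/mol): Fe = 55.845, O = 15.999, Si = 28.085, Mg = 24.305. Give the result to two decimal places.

M((Mg_0.53Fe_0.47)_2SiO_4) = 170.339 g/mol, so wt% O = 63.996/170.339 × 100 = 37.57%.
M(Fe_2Si_2O_6) = 263.854 g/mol, so wt% O = 95.994/263.854 × 100 = 36.38%.
37.57 − 36.38 = 1.19 pp.

1.19 percentage points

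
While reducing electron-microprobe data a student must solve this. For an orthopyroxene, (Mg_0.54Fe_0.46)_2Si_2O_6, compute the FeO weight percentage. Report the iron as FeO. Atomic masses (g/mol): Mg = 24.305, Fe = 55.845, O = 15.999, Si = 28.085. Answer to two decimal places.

28.76 wt%

Formula mass = 229.791 g/mol.
0.92 Fe → 0.9200 mol FeO per formula unit; M(FeO) = 71.844, so FeO mass = 66.096 g.
66.096/229.791 × 100 = 28.76 wt%.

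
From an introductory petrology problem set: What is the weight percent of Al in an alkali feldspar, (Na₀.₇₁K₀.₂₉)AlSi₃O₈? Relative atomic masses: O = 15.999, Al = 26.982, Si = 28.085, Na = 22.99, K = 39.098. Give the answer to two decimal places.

10.11 weight percent

Molar mass of (Na₀.₇₁K₀.₂₉)AlSi₃O₈: 0.71·22.99 + 0.29·39.098 + 1·26.982 + 3·28.085 + 8·15.999 = 266.890 g/mol.
Mass of Al per formula unit: 1 × 26.982 = 26.982 g.
Weight fraction Al = 26.982 / 266.890 = 0.1011.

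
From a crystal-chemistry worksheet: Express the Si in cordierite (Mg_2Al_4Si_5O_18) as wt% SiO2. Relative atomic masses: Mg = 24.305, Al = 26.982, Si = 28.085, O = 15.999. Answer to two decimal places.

Formula mass = 584.945 g/mol.
5 Si → 5.0000 mol SiO2 per formula unit; M(SiO2) = 60.083, so SiO2 mass = 300.415 g.
300.415/584.945 × 100 = 51.36 wt%.

51.36 wt%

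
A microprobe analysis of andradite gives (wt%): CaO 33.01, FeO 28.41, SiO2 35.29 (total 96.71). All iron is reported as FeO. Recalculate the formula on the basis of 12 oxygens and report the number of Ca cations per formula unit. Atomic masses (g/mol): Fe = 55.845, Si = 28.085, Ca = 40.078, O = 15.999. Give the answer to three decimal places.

3.272 Ca apfu

33.01 wt% CaO ÷ 56.077 g/mol = 0.58865 mol, giving 0.58865 Ca and 0.58865 O.
28.41 wt% FeO ÷ 71.844 g/mol = 0.39544 mol, giving 0.39544 Fe and 0.39544 O.
35.29 wt% SiO2 ÷ 60.083 g/mol = 0.58735 mol, giving 0.58735 Si and 1.17470 O.
Oxygen sums to 2.15879; scaling by 12/2.15879 = 5.55867 puts the formula on 12 O.
Ca: 0.58865 × 5.55867 = 3.272 atoms per formula unit.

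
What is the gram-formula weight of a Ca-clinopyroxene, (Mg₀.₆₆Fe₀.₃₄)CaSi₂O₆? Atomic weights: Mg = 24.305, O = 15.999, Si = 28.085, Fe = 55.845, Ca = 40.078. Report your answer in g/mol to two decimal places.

M = 0.66(24.305) + 0.34(55.845) + 1(40.078) + 2(28.085) + 6(15.999)

227.27 g/mol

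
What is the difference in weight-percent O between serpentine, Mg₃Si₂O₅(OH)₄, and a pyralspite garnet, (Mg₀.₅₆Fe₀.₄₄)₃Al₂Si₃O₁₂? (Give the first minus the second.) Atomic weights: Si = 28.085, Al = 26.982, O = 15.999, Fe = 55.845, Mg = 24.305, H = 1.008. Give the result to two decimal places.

8.79 percentage points

O in Mg₃Si₂O₅(OH)₄: molar mass 277.108 g/mol; 9×15.999 = 143.991 g → 51.96 wt%.
O in (Mg₀.₅₆Fe₀.₄₄)₃Al₂Si₃O₁₂: molar mass 444.755 g/mol; 12×15.999 = 191.988 g → 43.17 wt%.
Difference = 51.96 − 43.17 = 8.79 percentage points.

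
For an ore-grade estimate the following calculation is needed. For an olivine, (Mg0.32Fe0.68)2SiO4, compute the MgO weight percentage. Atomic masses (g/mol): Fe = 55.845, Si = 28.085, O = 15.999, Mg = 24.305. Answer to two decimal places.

Formula mass = 183.585 g/mol.
0.64 Mg → 0.6400 mol MgO per formula unit; M(MgO) = 40.304, so MgO mass = 25.795 g.
25.795/183.585 × 100 = 14.05 wt%.

14.05 wt%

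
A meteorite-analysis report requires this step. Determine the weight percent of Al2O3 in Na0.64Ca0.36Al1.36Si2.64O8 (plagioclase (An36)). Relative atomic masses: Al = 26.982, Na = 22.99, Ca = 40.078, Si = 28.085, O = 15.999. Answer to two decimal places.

M(Na0.64Ca0.36Al1.36Si2.64O8) = 267.974 g/mol; M(Al2O3) = 101.961 g/mol.
Moles Al2O3 per formula unit = 1.36 Al ÷ 2 = 0.6800.
Al2O3 fraction = (0.6800 × 101.961) / 267.974 = 69.333/267.974 = 0.2587.

25.87 wt%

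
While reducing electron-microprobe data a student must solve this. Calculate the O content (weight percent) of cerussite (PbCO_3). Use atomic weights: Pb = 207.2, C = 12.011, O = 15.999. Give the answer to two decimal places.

Molar mass of PbCO_3: 1×207.2 + 1×12.011 + 3×15.999 = 267.208 g/mol.
Mass of O per formula unit: 3 × 15.999 = 47.997 g.
Weight fraction O = 47.997 / 267.208 = 0.1796.

17.96 weight percent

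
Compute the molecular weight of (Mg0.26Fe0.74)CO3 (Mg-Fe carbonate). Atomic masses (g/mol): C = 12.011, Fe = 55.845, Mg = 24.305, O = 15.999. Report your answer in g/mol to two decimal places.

The formula mass is the sum 0.26×24.305 + 0.74×55.845 + 1×12.011 + 3×15.999.

107.65 g/mol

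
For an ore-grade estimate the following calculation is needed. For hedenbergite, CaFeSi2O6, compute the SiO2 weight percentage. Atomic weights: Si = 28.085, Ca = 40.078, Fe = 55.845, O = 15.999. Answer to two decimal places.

M(CaFeSi2O6) = 248.087 g/mol; M(SiO2) = 60.083 g/mol.
Moles SiO2 per formula unit = 2 Si ÷ 1 = 2.0000.
SiO2 fraction = (2.0000 × 60.083) / 248.087 = 120.166/248.087 = 0.4844.

48.44 wt%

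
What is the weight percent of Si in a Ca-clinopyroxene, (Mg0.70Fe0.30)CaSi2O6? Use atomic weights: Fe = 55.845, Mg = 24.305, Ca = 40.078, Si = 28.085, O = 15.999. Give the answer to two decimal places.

24.85 weight percent

Molar mass of (Mg0.70Fe0.30)CaSi2O6: 0.70×24.305 + 0.30×55.845 + 1×40.078 + 2×28.085 + 6×15.999 = 226.009 g/mol.
Mass of Si per formula unit: 2 × 28.085 = 56.170 g.
Weight fraction Si = 56.170 / 226.009 = 0.2485.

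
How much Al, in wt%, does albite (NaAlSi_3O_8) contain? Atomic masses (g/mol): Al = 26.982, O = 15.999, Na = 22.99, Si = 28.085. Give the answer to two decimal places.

10.29 wt%

M(NaAlSi_3O_8) = 262.219 g/mol.
Al contributes 1 × 26.982 = 26.982 g per mole.
26.982/262.219 = 0.1029 → 10.29%.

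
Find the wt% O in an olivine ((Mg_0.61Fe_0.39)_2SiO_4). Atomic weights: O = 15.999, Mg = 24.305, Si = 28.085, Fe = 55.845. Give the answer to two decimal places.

38.72 wt%

M((Mg_0.61Fe_0.39)_2SiO_4) = 165.292 g/mol.
O contributes 4 × 15.999 = 63.996 g per mole.
63.996/165.292 = 0.3872 → 38.72%.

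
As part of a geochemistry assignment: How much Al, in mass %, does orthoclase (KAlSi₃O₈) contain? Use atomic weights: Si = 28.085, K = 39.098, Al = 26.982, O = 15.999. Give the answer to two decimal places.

9.69 mass %

Molar mass of KAlSi₃O₈: 1·39.098 + 1·26.982 + 3·28.085 + 8·15.999 = 278.327 g/mol.
Mass of Al per formula unit: 1 × 26.982 = 26.982 g.
Weight fraction Al = 26.982 / 278.327 = 0.0969.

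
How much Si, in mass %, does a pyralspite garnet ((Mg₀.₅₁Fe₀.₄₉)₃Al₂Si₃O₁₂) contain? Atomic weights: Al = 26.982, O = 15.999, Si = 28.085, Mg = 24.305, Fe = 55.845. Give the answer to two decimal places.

Molar mass of (Mg₀.₅₁Fe₀.₄₉)₃Al₂Si₃O₁₂: 1.53·24.305 + 1.47·55.845 + 2·26.982 + 3·28.085 + 12·15.999 = 449.486 g/mol.
Mass of Si per formula unit: 3 × 28.085 = 84.255 g.
Weight fraction Si = 84.255 / 449.486 = 0.1874.

18.74 mass %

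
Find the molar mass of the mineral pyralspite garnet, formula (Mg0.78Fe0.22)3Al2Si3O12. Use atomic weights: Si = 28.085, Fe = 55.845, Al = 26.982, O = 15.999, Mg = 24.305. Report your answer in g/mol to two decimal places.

423.94 g/mol

M = 2.34(24.305) + 0.66(55.845) + 2(26.982) + 3(28.085) + 12(15.999)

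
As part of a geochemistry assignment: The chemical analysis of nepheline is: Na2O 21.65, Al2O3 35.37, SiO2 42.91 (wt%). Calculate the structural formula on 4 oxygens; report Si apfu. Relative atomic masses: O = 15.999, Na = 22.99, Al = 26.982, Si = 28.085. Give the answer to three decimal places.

1.014 Si apfu

21.65 wt% Na2O ÷ 61.979 g/mol = 0.34931 mol, giving 0.69862 Na and 0.34931 O.
35.37 wt% Al2O3 ÷ 101.961 g/mol = 0.34690 mol, giving 0.69380 Al and 1.04070 O.
42.91 wt% SiO2 ÷ 60.083 g/mol = 0.71418 mol, giving 0.71418 Si and 1.42836 O.
Oxygen sums to 2.81837; scaling by 4/2.81837 = 1.41926 puts the formula on 4 O.
Si: 0.71418 × 1.41926 = 1.014 atoms per formula unit.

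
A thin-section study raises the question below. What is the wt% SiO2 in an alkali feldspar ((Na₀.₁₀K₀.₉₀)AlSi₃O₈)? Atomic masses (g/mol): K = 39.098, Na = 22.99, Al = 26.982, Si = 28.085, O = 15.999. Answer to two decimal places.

65.14 wt%

M((Na₀.₁₀K₀.₉₀)AlSi₃O₈) = 276.716 g/mol; M(SiO2) = 60.083 g/mol.
Moles SiO2 per formula unit = 3 Si ÷ 1 = 3.0000.
SiO2 fraction = (3.0000 × 60.083) / 276.716 = 180.249/276.716 = 0.6514.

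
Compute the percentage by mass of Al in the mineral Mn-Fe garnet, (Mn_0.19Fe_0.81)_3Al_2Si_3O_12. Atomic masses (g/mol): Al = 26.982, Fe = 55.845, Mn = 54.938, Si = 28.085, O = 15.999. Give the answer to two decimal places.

10.85 wt%

Formula mass = 0.57·54.938 + 2.43·55.845 + 2·26.982 + 3·28.085 + 12·15.999 = 497.225 g/mol, of which 53.964 g is Al.
So Al makes up 53.964/497.225 = 0.1085 of the mass, i.e. 10.85%.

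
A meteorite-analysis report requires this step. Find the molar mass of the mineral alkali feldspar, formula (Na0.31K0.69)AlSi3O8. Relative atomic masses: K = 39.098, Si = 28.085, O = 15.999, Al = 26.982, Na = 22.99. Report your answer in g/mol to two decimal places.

273.33 g/mol

The formula mass is the sum 0.31·22.99 + 0.69·39.098 + 1·26.982 + 3·28.085 + 8·15.999.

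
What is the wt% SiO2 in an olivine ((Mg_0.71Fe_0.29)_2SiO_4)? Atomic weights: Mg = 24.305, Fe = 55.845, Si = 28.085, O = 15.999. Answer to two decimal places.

M((Mg_0.71Fe_0.29)_2SiO_4) = 158.984 g/mol; M(SiO2) = 60.083 g/mol.
Moles SiO2 per formula unit = 1 Si ÷ 1 = 1.0000.
SiO2 fraction = (1.0000 × 60.083) / 158.984 = 60.083/158.984 = 0.3779.

37.79 wt%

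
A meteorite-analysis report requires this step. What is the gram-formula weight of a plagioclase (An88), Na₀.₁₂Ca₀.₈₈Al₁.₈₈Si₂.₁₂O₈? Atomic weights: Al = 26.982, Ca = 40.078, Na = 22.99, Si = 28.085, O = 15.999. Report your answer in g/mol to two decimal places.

The formula mass is the sum 0.12(22.99) + 0.88(40.078) + 1.88(26.982) + 2.12(28.085) + 8(15.999).

276.29 g/mol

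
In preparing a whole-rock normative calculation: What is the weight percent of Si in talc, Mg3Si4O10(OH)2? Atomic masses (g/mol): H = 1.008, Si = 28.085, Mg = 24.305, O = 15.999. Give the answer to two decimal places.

Formula mass = 3·24.305 + 4·28.085 + 12·15.999 + 2·1.008 = 379.259 g/mol, of which 112.340 g is Si.
So Si makes up 112.340/379.259 = 0.2962 of the mass, i.e. 29.62%.

29.62 mass %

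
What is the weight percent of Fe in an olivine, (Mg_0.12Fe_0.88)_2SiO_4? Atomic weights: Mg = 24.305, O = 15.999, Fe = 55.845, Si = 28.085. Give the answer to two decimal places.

50.10 mass %

Formula mass = 0.24·24.305 + 1.76·55.845 + 1·28.085 + 4·15.999 = 196.201 g/mol, of which 98.287 g is Fe.
So Fe makes up 98.287/196.201 = 0.5010 of the mass, i.e. 50.10%.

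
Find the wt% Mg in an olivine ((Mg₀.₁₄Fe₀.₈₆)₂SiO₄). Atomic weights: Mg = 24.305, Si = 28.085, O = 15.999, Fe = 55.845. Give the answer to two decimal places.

3.49 weight percent

M((Mg₀.₁₄Fe₀.₈₆)₂SiO₄) = 194.940 g/mol.
Mg contributes 0.28 × 24.305 = 6.805 g per mole.
6.805/194.940 = 0.0349 → 3.49%.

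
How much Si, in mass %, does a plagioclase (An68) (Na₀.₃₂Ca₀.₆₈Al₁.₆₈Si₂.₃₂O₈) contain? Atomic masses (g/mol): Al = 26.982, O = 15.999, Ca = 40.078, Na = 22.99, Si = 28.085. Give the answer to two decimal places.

23.86 mass %

M(Na₀.₃₂Ca₀.₆₈Al₁.₆₈Si₂.₃₂O₈) = 273.089 g/mol.
Si contributes 2.32 × 28.085 = 65.157 g per mole.
65.157/273.089 = 0.2386 → 23.86%.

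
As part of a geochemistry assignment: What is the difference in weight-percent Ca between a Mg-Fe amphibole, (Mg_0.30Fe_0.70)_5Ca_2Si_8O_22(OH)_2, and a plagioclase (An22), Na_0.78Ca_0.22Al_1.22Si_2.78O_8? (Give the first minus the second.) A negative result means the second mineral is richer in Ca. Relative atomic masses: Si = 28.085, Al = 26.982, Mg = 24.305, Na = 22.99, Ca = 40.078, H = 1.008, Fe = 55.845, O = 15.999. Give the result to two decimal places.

5.37 percentage points

First mineral: 80.156 g Ca in 922.743 g formula = 8.69 wt% Ca.
Second mineral: 8.817 g Ca in 265.736 g formula = 3.32 wt% Ca.
8.69% − 3.32% gives a difference of 5.37 percentage points.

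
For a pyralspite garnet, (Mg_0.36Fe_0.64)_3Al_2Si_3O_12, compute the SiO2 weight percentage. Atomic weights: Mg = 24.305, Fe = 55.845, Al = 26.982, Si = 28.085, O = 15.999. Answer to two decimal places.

Formula mass = 463.679 g/mol.
3 Si → 3.0000 mol SiO2 per formula unit; M(SiO2) = 60.083, so SiO2 mass = 180.249 g.
180.249/463.679 × 100 = 38.87 wt%.

38.87 wt%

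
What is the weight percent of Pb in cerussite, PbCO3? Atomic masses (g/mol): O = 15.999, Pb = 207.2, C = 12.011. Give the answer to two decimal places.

M(PbCO3) = 267.208 g/mol.
Pb contributes 1 × 207.2 = 207.200 g per mole.
207.200/267.208 = 0.7754 → 77.54%.

77.54 weight percent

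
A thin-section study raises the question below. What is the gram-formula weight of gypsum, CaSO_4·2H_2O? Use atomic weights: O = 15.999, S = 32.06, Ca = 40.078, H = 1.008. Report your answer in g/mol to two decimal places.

172.16 g/mol

The formula mass is the sum 1(40.078) + 1(32.06) + 6(15.999) + 4(1.008).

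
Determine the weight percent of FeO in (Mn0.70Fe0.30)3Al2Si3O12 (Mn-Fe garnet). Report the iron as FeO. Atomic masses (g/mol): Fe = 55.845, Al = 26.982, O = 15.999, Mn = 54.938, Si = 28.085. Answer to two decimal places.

13.04 wt%

Formula mass = 495.837 g/mol.
0.90 Fe → 0.9000 mol FeO per formula unit; M(FeO) = 71.844, so FeO mass = 64.660 g.
64.660/495.837 × 100 = 13.04 wt%.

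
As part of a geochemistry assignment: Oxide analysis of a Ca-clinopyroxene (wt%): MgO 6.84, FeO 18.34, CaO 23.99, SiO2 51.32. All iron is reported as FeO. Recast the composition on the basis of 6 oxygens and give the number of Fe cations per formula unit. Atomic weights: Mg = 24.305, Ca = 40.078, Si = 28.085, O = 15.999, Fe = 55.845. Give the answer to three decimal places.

MgO (M=40.304): mol = 0.16971; Mg = 0.16971, O = 0.16971.
FeO (M=71.844): mol = 0.25528; Fe = 0.25528, O = 0.25528.
CaO (M=56.077): mol = 0.42780; Ca = 0.42780, O = 0.42780.
SiO2 (M=60.083): mol = 0.85415; Si = 0.85415, O = 1.70830.
ΣO = 2.56109; factor = 6/ΣO = 2.34275.
Fe apfu = 0.25528 × 2.34275 = 0.598.

0.598 Fe apfu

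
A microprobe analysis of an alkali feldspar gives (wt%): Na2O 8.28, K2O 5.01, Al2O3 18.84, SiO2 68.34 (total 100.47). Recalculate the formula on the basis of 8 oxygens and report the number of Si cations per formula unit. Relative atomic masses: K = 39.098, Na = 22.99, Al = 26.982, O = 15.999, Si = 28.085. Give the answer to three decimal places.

3.017 Si apfu

Na2O (M=61.979): mol = 0.13359; Na = 0.26718, O = 0.13359.
K2O (M=94.195): mol = 0.05319; K = 0.10638, O = 0.05319.
Al2O3 (M=101.961): mol = 0.18478; Al = 0.36956, O = 0.55434.
SiO2 (M=60.083): mol = 1.13743; Si = 1.13743, O = 2.27486.
ΣO = 3.01598; factor = 8/ΣO = 2.65254.
Si apfu = 1.13743 × 2.65254 = 3.017.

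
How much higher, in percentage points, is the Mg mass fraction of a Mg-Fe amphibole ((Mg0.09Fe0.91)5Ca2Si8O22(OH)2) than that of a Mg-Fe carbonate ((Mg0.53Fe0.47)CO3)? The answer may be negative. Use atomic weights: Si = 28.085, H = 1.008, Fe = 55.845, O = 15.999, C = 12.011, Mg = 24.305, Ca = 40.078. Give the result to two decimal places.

First mineral: 10.937 g Mg in 955.860 g formula = 1.14 wt% Mg.
Second mineral: 12.882 g Mg in 99.137 g formula = 12.99 wt% Mg.
1.14% − 12.99% gives a difference of -11.85 percentage points.

-11.85 percentage points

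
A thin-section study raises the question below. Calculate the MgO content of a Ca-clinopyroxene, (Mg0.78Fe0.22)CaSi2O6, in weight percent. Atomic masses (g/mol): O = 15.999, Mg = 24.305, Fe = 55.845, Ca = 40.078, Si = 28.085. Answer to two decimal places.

Formula mass = 223.486 g/mol.
0.78 Mg → 0.7800 mol MgO per formula unit; M(MgO) = 40.304, so MgO mass = 31.437 g.
31.437/223.486 × 100 = 14.07 wt%.

14.07 wt%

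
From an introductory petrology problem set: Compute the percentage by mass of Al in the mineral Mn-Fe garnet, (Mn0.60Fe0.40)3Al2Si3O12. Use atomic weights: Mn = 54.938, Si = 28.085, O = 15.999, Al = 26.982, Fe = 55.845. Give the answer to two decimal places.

10.88 mass %

Molar mass of (Mn0.60Fe0.40)3Al2Si3O12: 1.80*54.938 + 1.20*55.845 + 2*26.982 + 3*28.085 + 12*15.999 = 496.109 g/mol.
Mass of Al per formula unit: 2 × 26.982 = 53.964 g.
Weight fraction Al = 53.964 / 496.109 = 0.1088.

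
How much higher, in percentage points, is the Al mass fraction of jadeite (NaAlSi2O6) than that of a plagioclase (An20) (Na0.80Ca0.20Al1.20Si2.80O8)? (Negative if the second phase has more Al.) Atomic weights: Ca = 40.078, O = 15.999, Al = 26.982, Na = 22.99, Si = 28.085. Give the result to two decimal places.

M(NaAlSi2O6) = 202.136 g/mol, so wt% Al = 26.982/202.136 × 100 = 13.35%.
M(Na0.80Ca0.20Al1.20Si2.80O8) = 265.416 g/mol, so wt% Al = 32.378/265.416 × 100 = 12.20%.
13.35 − 12.20 = 1.15 pp.

1.15 percentage points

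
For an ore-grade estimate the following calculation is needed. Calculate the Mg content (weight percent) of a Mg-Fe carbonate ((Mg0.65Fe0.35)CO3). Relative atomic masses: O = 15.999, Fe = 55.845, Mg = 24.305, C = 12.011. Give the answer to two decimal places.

Molar mass of (Mg0.65Fe0.35)CO3: 0.65·24.305 + 0.35·55.845 + 1·12.011 + 3·15.999 = 95.352 g/mol.
Mass of Mg per formula unit: 0.65 × 24.305 = 15.798 g.
Weight fraction Mg = 15.798 / 95.352 = 0.1657.

16.57 weight percent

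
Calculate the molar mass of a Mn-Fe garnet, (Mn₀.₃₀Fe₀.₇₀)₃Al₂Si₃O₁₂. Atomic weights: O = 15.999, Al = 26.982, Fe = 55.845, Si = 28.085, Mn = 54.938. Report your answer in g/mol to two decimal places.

496.93 g/mol

Mn: 0.90 × 54.938 = 49.4442
Fe: 2.10 × 55.845 = 117.2745
Al: 2 × 26.982 = 53.9640
Si: 3 × 28.085 = 84.2550
O: 12 × 15.999 = 191.9880
Summing the contributions gives the formula mass.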